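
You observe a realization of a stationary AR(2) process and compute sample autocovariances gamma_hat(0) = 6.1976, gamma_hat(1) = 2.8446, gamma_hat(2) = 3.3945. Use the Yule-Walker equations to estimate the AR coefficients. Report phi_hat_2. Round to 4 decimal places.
\hat\phi_{2} = 0.4270

The Yule-Walker equations for an AR(p) process read, in matrix form,
  Gamma_p phi = r_p,   with   (Gamma_p)_{ij} = gamma(|i - j|),
                       (r_p)_i = gamma(i),   i,j = 1..p.
Substitute the sample gammas (Toeplitz matrix and right-hand side of size 2):
  Gamma_p = [[6.1976, 2.8446], [2.8446, 6.1976]]
  r_p     = [2.8446, 3.3945]
Written out:
  6.1976 phi_1 + 2.8446 phi_2 = 2.8446
  2.8446 phi_1 + 6.1976 phi_2 = 3.3945
Solve by Cramer's rule:
  det = gamma(0)^2 - gamma(1)^2 = (6.1976)^2 - (2.8446)^2 = 38.41024576 - 8.09174916 = 30.3184966
  phi_hat_1 = [gamma(1) gamma(0) - gamma(1) gamma(2)] / det = [(2.8446)(6.1976) - (2.8446)(3.3945)] / 30.3184966 = 7.97369826 / 30.3184966 = 0.263
  phi_hat_2 = [gamma(0) gamma(2) - gamma(1)^2] / det = [(6.1976)(3.3945) - (2.8446)^2] / 30.3184966 = 12.94600404 / 30.3184966 = 0.427
So phi_hat = [0.2630, 0.4270].
Therefore phi_hat_2 = 0.4270.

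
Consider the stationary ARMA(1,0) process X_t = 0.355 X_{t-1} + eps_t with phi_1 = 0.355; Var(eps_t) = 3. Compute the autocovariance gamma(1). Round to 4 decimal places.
\gamma(1) = 1.2186

Multiply the model equation by X_{t-k} and take expectations. With theta_0 = psi_0 = 1 and psi_j the MA(infinity) weights, this gives
  gamma(k) - sum_i phi_i gamma(k-i) = c_k,
  c_k = sigma^2 * sum_{j=k..q} theta_j psi_{j-k}   (c_k = 0 for k > q),
using gamma(-m) = gamma(m).
Pure AR (q = 0): c_0 = sigma^2 = 3, c_k = 0 for k >= 1.
Equations for k = 0 and k = 1 (AR order 1):
  gamma(0) = phi_1 gamma(1) + c_0
  gamma(1) = phi_1 gamma(0) + c_1
Substituting the second into the first: gamma(0) (1 - phi_1^2) = c_0 + phi_1 c_1, so
  gamma(0) = c_0 / (1 - phi_1^2) = 3 / (1 - (0.355)^2) = 3 / 0.873975 = 3.432592.
  gamma(1) = phi_1 gamma(0) = (0.355)(3.432592) = 1.21857.
Therefore gamma(1) = 1.2186 (to 4 decimal places).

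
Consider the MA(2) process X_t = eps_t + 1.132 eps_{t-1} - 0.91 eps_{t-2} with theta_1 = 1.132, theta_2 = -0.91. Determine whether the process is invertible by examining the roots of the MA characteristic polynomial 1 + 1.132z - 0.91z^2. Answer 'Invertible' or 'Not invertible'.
\text{Not invertible}

The MA(q) characteristic polynomial is P(z) = 1 + 1.132z - 0.91z^2.
Invertibility requires all roots to lie outside the unit circle, i.e. |z| > 1 for every root.
Set 1 + (1.132) z + (-0.91) z^2 = 0, i.e. a z^2 + b z + c = 0 with a = -0.91, b = 1.132, c = 1.
Discriminant D = b^2 - 4ac = (1.132)^2 - 4*(-0.91)*1 = 1.281424 - (-3.64) = 4.921424.
D >= 0, so the roots are real: z = (-b +/- sqrt(D)) / (2a) = (-1.132 +/- 2.218428) / (-1.82).
  z_1 = (-1.132 + 2.218428) / (-1.82) = -0.5969,   |z_1| = 0.5969.
  z_2 = (-1.132 - 2.218428) / (-1.82) = 1.8409,   |z_2| = 1.8409.
Moduli of all roots: 0.5969, 1.8409.
All moduli strictly greater than 1? No.
Verdict: Not invertible.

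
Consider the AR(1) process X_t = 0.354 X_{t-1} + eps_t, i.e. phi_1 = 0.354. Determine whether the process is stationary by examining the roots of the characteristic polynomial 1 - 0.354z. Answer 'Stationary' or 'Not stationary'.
\text{Stationary}

The AR(p) characteristic polynomial is P(z) = 1 - 0.354z.
Stationarity requires all roots to lie outside the unit circle, i.e. |z| > 1 for every root.
This is linear in z: 1 + (-0.354) z = 0  =>  z = -1/(-0.354) = 2.824859,  |z| = 2.824859.
Moduli of all roots: 2.8249.
All moduli strictly greater than 1? Yes.
Verdict: Stationary.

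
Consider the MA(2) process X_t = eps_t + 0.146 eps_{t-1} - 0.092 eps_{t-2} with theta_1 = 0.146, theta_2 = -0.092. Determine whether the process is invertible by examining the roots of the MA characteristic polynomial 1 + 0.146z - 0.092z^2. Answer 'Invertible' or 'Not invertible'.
\text{Invertible}

The MA(q) characteristic polynomial is P(z) = 1 + 0.146z - 0.092z^2.
Invertibility requires all roots to lie outside the unit circle, i.e. |z| > 1 for every root.
Set 1 + (0.146) z + (-0.092) z^2 = 0, i.e. a z^2 + b z + c = 0 with a = -0.092, b = 0.146, c = 1.
Discriminant D = b^2 - 4ac = (0.146)^2 - 4*(-0.092)*1 = 0.021316 - (-0.368) = 0.389316.
D >= 0, so the roots are real: z = (-b +/- sqrt(D)) / (2a) = (-0.146 +/- 0.623952) / (-0.184).
  z_1 = (-0.146 + 0.623952) / (-0.184) = -2.5976,   |z_1| = 2.5976.
  z_2 = (-0.146 - 0.623952) / (-0.184) = 4.1845,   |z_2| = 4.1845.
Moduli of all roots: 2.5976, 4.1845.
All moduli strictly greater than 1? Yes.
Verdict: Invertible.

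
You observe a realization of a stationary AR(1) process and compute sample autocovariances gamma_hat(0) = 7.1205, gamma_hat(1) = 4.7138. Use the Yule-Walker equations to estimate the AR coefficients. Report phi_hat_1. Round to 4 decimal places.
\hat\phi_{1} = 0.6620

The Yule-Walker equations for an AR(p) process read, in matrix form,
  Gamma_p phi = r_p,   with   (Gamma_p)_{ij} = gamma(|i - j|),
                       (r_p)_i = gamma(i),   i,j = 1..p.
Substitute the sample gammas (Toeplitz matrix and right-hand side of size 1):
  Gamma_p = [[7.1205]]
  r_p     = [4.7138]
With p = 1 this is the single equation gamma(0) phi_1 = gamma(1):
  phi_hat_1 = gamma(1) / gamma(0) = 4.7138 / 7.1205 = 0.6620.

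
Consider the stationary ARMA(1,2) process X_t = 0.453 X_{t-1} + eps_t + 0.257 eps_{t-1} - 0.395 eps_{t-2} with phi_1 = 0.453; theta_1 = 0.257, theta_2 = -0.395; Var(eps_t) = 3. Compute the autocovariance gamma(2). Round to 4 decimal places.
\gamma(2) = -0.2867

Multiply the model equation by X_{t-k} and take expectations. With theta_0 = psi_0 = 1 and psi_j the MA(infinity) weights, this gives
  gamma(k) - sum_i phi_i gamma(k-i) = c_k,
  c_k = sigma^2 * sum_{j=k..q} theta_j psi_{j-k}   (c_k = 0 for k > q),
using gamma(-m) = gamma(m).
psi-weights needed (psi_j = theta_j + sum_i phi_i psi_{j-i}):
  psi_1 = theta_1 + phi_1 = 0.257 + (0.453) = 0.71
  psi_2 = theta_2 + phi_1 psi_1 = -0.395 + (0.453)(0.71) = -0.07337
Right-hand sides:
  c_0 = sigma^2 (1 + theta_1 psi_1 + theta_2 psi_2) = 3 * (1 + (0.257)(0.71) + (-0.395)(-0.07337)) = 3 * 1.211451 = 3.634353
  c_1 = sigma^2 (theta_1 + theta_2 psi_1) = 3 * (0.257 + (-0.395)(0.71)) = -0.07035
  c_2 = sigma^2 theta_2 = 3 * (-0.395) = -1.185
Equations for k = 0 and k = 1 (AR order 1):
  gamma(0) = phi_1 gamma(1) + c_0
  gamma(1) = phi_1 gamma(0) + c_1
Substituting the second into the first: gamma(0) (1 - phi_1^2) = c_0 + phi_1 c_1, so
  gamma(0) = (c_0 + phi_1 c_1) / (1 - phi_1^2) = (3.634353 + (0.453)(-0.07035)) / (1 - (0.453)^2) = 3.602485 / 0.794791 = 4.532619.
  gamma(1) = phi_1 gamma(0) + c_1 = (0.453)(4.532619) + (-0.07035) = 1.982926.
For k = 2: gamma(2) = phi_1 gamma(1) + c_2
  = (0.453)(1.982926) + (-1.185) = -0.286734.
Therefore gamma(2) = -0.2867 (to 4 decimal places).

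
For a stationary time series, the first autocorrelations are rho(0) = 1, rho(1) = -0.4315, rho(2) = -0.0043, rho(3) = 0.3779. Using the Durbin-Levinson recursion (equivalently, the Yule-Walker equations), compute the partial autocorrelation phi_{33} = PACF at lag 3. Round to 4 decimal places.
\phi_{33} = 0.3570

The PACF at lag k is phi_{kk}, the last component of the solution
to the Yule-Walker system G_k phi = r_k where
  (G_k)_{ij} = rho(|i - j|), (r_k)_i = rho(i), i,j = 1..k.
Equivalently, Durbin-Levinson gives phi_{kk} iteratively:
  phi_{11} = rho(1)
  phi_{kk} = [rho(k) - sum_{j=1..k-1} phi_{k-1,j} rho(k-j)]
            / [1 - sum_{j=1..k-1} phi_{k-1,j} rho(j)],
  phi_{k,j} = phi_{k-1,j} - phi_{kk} phi_{k-1,k-j},  j = 1..k-1.
Step k = 1:
  phi_11 = rho(1) = -0.4315.
Step k = 2:
  phi_22 = [rho(2) - phi_11 rho(1)] / [1 - phi_11 rho(1)] = [-0.0043 - (-0.4315)(-0.4315)] / [1 - (-0.4315)(-0.4315)]
         = -0.19049225 / 0.81380775 = -0.234075.
  Update: phi_21 = phi_11 - phi_22 phi_11 = -0.4315 - (-0.234075)(-0.4315) = -0.532503.
Step k = 3:
  phi_33 = [rho(3) - phi_21 rho(2) - phi_22 rho(1)] / [1 - phi_21 rho(1) - phi_22 rho(2)]
    numerator   = 0.3779 - (-0.532503)(-0.0043) - (-0.234075)(-0.4315) = 0.27460677
    denominator = 1 - (-0.532503)(-0.4315) - (-0.234075)(-0.0043) = 0.76921823
  phi_33 = 0.27460677 / 0.76921823 = 0.357.
Therefore phi_{33} = 0.3570.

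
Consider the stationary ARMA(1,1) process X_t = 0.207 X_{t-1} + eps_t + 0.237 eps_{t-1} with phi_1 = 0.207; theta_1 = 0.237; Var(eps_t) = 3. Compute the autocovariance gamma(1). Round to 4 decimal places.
\gamma(1) = 1.4599

Multiply the model equation by X_{t-k} and take expectations. With theta_0 = psi_0 = 1 and psi_j the MA(infinity) weights, this gives
  gamma(k) - sum_i phi_i gamma(k-i) = c_k,
  c_k = sigma^2 * sum_{j=k..q} theta_j psi_{j-k}   (c_k = 0 for k > q),
using gamma(-m) = gamma(m).
psi-weights needed (psi_j = theta_j + sum_i phi_i psi_{j-i}):
  psi_1 = theta_1 + phi_1 = 0.237 + (0.207) = 0.444
Right-hand sides:
  c_0 = sigma^2 (1 + theta_1 psi_1) = 3 * (1 + (0.237)(0.444)) = 3 * 1.105228 = 3.315684
  c_1 = sigma^2 theta_1 = 3 * (0.237) = 0.711
  c_2 = 0
Equations for k = 0 and k = 1 (AR order 1):
  gamma(0) = phi_1 gamma(1) + c_0
  gamma(1) = phi_1 gamma(0) + c_1
Substituting the second into the first: gamma(0) (1 - phi_1^2) = c_0 + phi_1 c_1, so
  gamma(0) = (c_0 + phi_1 c_1) / (1 - phi_1^2) = (3.315684 + (0.207)(0.711)) / (1 - (0.207)^2) = 3.462861 / 0.957151 = 3.617884.
  gamma(1) = phi_1 gamma(0) + c_1 = (0.207)(3.617884) + (0.711) = 1.459902.
Therefore gamma(1) = 1.4599 (to 4 decimal places).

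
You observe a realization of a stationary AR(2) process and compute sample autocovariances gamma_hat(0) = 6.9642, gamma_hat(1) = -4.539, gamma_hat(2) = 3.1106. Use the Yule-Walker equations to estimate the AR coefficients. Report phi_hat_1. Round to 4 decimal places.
\hat\phi_{1} = -0.6270

The Yule-Walker equations for an AR(p) process read, in matrix form,
  Gamma_p phi = r_p,   with   (Gamma_p)_{ij} = gamma(|i - j|),
                       (r_p)_i = gamma(i),   i,j = 1..p.
Substitute the sample gammas (Toeplitz matrix and right-hand side of size 2):
  Gamma_p = [[6.9642, -4.539], [-4.539, 6.9642]]
  r_p     = [-4.539, 3.1106]
Written out:
  6.9642 phi_1 - 4.539 phi_2 = -4.539
  -4.539 phi_1 + 6.9642 phi_2 = 3.1106
Solve by Cramer's rule:
  det = gamma(0)^2 - gamma(1)^2 = (6.9642)^2 - (-4.539)^2 = 48.50008164 - 20.602521 = 27.89756064
  phi_hat_1 = [gamma(1) gamma(0) - gamma(1) gamma(2)] / det = [(-4.539)(6.9642) - (-4.539)(3.1106)] / 27.89756064 = -17.4914904 / 27.89756064 = -0.627
  phi_hat_2 = [gamma(0) gamma(2) - gamma(1)^2] / det = [(6.9642)(3.1106) - (-4.539)^2] / 27.89756064 = 1.06031952 / 27.89756064 = 0.038
So phi_hat = [-0.6270, 0.0380].
Therefore phi_hat_1 = -0.6270.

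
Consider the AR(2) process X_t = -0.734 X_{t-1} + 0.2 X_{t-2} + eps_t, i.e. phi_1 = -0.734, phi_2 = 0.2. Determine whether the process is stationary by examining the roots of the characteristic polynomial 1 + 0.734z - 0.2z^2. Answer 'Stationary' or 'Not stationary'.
\text{Stationary}

The AR(p) characteristic polynomial is P(z) = 1 + 0.734z - 0.2z^2.
Stationarity requires all roots to lie outside the unit circle, i.e. |z| > 1 for every root.
Set 1 + (0.734) z + (-0.2) z^2 = 0, i.e. a z^2 + b z + c = 0 with a = -0.2, b = 0.734, c = 1.
Discriminant D = b^2 - 4ac = (0.734)^2 - 4*(-0.2)*1 = 0.538756 - (-0.8) = 1.338756.
D >= 0, so the roots are real: z = (-b +/- sqrt(D)) / (2a) = (-0.734 +/- 1.157046) / (-0.4).
  z_1 = (-0.734 + 1.157046) / (-0.4) = -1.0576,   |z_1| = 1.0576.
  z_2 = (-0.734 - 1.157046) / (-0.4) = 4.7276,   |z_2| = 4.7276.
Moduli of all roots: 1.0576, 4.7276.
All moduli strictly greater than 1? Yes.
Verdict: Stationary.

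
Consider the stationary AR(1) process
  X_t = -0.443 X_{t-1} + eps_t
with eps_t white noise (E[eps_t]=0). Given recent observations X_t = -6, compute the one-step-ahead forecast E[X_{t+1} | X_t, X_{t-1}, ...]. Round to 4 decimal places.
E[X_{t+1} \mid \mathcal F_t] = 2.6580

For an AR(p) model X_t = c + sum_i phi_i X_{t-i} + eps_t, the
one-step-ahead conditional mean is
  E[X_{t+1} | X_t, ...] = c + sum_i phi_i X_{t+1-i}.
Substitute known values:
  E[X_{t+1} | ...] = (-0.443) * (-6)
                   = 2.6580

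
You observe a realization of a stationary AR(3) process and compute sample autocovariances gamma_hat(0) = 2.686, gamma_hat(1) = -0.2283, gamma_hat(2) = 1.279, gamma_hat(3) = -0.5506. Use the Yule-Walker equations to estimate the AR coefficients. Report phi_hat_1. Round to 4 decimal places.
\hat\phi_{1} = 0.0430

The Yule-Walker equations for an AR(p) process read, in matrix form,
  Gamma_p phi = r_p,   with   (Gamma_p)_{ij} = gamma(|i - j|),
                       (r_p)_i = gamma(i),   i,j = 1..p.
Substitute the sample gammas (Toeplitz matrix and right-hand side of size 3):
  Gamma_p = [[2.686, -0.2283, 1.279], [-0.2283, 2.686, -0.2283], [1.279, -0.2283, 2.686]]
  r_p     = [-0.2283, 1.279, -0.5506]
Written out (R1..R3):
  (R1) 2.686 phi_1 - 0.2283 phi_2 + 1.279 phi_3 = -0.2283
  (R2) -0.2283 phi_1 + 2.686 phi_2 - 0.2283 phi_3 = 1.279
  (R3) 1.279 phi_1 - 0.2283 phi_2 + 2.686 phi_3 = -0.5506
Gaussian elimination:
  R2 <- R2 - (-0.2283/2.686) R1 = R2 - (-0.084996) R1:  2.666595 phi_2 - 0.11959 phi_3 = 1.259595
  R3 <- R3 - (1.279/2.686) R1 = R3 - (0.476173) R1:  -0.11959 phi_2 + 2.076975 phi_3 = -0.44189
  R3 <- R3 - (-0.11959/2.666595) R2 = R3 - (-0.044847) R2:  2.071612 phi_3 = -0.3854
Back-substitution:
  phi_hat_3 = -0.3854 / 2.071612 = -0.186039
  phi_hat_2 = (1.259595 - (-0.11959)(-0.186039)) / 2.666595 = 0.464018
  phi_hat_1 = (-0.2283 - (-0.2283)(0.464018) - (1.279)(-0.186039)) / 2.686 = 0.04303
So phi_hat = [0.0430, 0.4640, -0.1860].
Therefore phi_hat_1 = 0.0430.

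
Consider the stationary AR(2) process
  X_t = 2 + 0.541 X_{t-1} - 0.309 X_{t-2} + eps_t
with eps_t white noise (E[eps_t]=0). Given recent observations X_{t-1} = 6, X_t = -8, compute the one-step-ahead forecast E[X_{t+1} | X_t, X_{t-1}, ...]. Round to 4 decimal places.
E[X_{t+1} \mid \mathcal F_t] = -4.1820

For an AR(p) model X_t = c + sum_i phi_i X_{t-i} + eps_t, the
one-step-ahead conditional mean is
  E[X_{t+1} | X_t, ...] = c + sum_i phi_i X_{t+1-i}.
Substitute known values:
  E[X_{t+1} | ...] = 2 + (0.541) * (-8) + (-0.309) * (6)
                   = -4.1820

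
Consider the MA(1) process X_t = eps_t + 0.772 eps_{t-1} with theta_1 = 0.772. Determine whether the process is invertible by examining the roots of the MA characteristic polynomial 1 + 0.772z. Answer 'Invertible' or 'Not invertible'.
\text{Invertible}

The MA(q) characteristic polynomial is P(z) = 1 + 0.772z.
Invertibility requires all roots to lie outside the unit circle, i.e. |z| > 1 for every root.
This is linear in z: 1 + (0.772) z = 0  =>  z = -1/(0.772) = -1.295337,  |z| = 1.295337.
Moduli of all roots: 1.2953.
All moduli strictly greater than 1? Yes.
Verdict: Invertible.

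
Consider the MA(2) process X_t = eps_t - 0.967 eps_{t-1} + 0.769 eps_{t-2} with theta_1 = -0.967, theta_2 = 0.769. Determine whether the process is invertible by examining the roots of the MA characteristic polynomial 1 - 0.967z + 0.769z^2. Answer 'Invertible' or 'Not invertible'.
\text{Invertible}

The MA(q) characteristic polynomial is P(z) = 1 - 0.967z + 0.769z^2.
Invertibility requires all roots to lie outside the unit circle, i.e. |z| > 1 for every root.
Set 1 + (-0.967) z + (0.769) z^2 = 0, i.e. a z^2 + b z + c = 0 with a = 0.769, b = -0.967, c = 1.
Discriminant D = b^2 - 4ac = (-0.967)^2 - 4*(0.769)*1 = 0.935089 - (3.076) = -2.140911.
D < 0, so the roots are the complex-conjugate pair z = (-b +/- i sqrt(-D)) / (2a) = 0.6287 +/- 0.9514i.
For a conjugate pair |z|^2 = z * conj(z) = (product of roots) = c/a = 1/(0.769) = 1.30039, so |z| = sqrt(1.30039) = 1.1403 for both roots.
Moduli of all roots: 1.1403, 1.1403.
All moduli strictly greater than 1? Yes.
Verdict: Invertible.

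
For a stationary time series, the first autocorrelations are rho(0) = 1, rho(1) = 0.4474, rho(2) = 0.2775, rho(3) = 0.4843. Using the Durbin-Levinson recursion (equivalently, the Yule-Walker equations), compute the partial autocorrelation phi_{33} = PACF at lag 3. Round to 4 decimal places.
\phi_{33} = 0.4151

The PACF at lag k is phi_{kk}, the last component of the solution
to the Yule-Walker system G_k phi = r_k where
  (G_k)_{ij} = rho(|i - j|), (r_k)_i = rho(i), i,j = 1..k.
Equivalently, Durbin-Levinson gives phi_{kk} iteratively:
  phi_{11} = rho(1)
  phi_{kk} = [rho(k) - sum_{j=1..k-1} phi_{k-1,j} rho(k-j)]
            / [1 - sum_{j=1..k-1} phi_{k-1,j} rho(j)],
  phi_{k,j} = phi_{k-1,j} - phi_{kk} phi_{k-1,k-j},  j = 1..k-1.
Step k = 1:
  phi_11 = rho(1) = 0.4474.
Step k = 2:
  phi_22 = [rho(2) - phi_11 rho(1)] / [1 - phi_11 rho(1)] = [0.2775 - (0.4474)(0.4474)] / [1 - (0.4474)(0.4474)]
         = 0.07733324 / 0.79983324 = 0.096687.
  Update: phi_21 = phi_11 - phi_22 phi_11 = 0.4474 - (0.096687)(0.4474) = 0.404142.
Step k = 3:
  phi_33 = [rho(3) - phi_21 rho(2) - phi_22 rho(1)] / [1 - phi_21 rho(1) - phi_22 rho(2)]
    numerator   = 0.4843 - (0.404142)(0.2775) - (0.096687)(0.4474) = 0.32889286
    denominator = 1 - (0.404142)(0.4474) - (0.096687)(0.2775) = 0.79235614
  phi_33 = 0.32889286 / 0.79235614 = 0.4151.
Therefore phi_{33} = 0.4151.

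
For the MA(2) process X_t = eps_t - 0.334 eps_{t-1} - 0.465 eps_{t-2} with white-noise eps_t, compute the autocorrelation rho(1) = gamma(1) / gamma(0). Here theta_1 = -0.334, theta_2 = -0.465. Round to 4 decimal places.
\rho(1) = -0.1346

For an MA(q) process with theta_0 = 1, the autocovariance is
  gamma(k) = sigma^2 * sum_{i=0..q-k} theta_i * theta_{i+k},
and rho(k) = gamma(k) / gamma(0). Sigma^2 cancels.
  numerator   = (1)*(-0.334) + (-0.334)*(-0.465) = -0.17869.
  denominator = (1)^2 + (-0.334)^2 + (-0.465)^2 = 1.327781.
  rho(1) = -0.17869 / 1.327781 = -0.1346.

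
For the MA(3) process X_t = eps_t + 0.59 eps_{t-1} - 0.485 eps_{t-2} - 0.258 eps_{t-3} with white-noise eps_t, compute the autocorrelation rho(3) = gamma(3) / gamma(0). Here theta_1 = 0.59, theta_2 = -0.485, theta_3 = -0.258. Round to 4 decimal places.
\rho(3) = -0.1564

For an MA(q) process with theta_0 = 1, the autocovariance is
  gamma(k) = sigma^2 * sum_{i=0..q-k} theta_i * theta_{i+k},
and rho(k) = gamma(k) / gamma(0). Sigma^2 cancels.
  numerator   = (1)*(-0.258) = -0.258.
  denominator = (1)^2 + (0.59)^2 + (-0.485)^2 + (-0.258)^2 = 1.649889.
  rho(3) = -0.258 / 1.649889 = -0.1564.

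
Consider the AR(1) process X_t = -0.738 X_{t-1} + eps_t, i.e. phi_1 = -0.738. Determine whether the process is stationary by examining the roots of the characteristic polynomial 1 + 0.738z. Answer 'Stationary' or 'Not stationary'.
\text{Stationary}

The AR(p) characteristic polynomial is P(z) = 1 + 0.738z.
Stationarity requires all roots to lie outside the unit circle, i.e. |z| > 1 for every root.
This is linear in z: 1 + (0.738) z = 0  =>  z = -1/(0.738) = -1.355014,  |z| = 1.355014.
Moduli of all roots: 1.3550.
All moduli strictly greater than 1? Yes.
Verdict: Stationary.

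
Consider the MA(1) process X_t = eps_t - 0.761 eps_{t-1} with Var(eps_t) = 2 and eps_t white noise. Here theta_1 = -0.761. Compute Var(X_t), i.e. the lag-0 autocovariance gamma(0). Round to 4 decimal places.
\gamma(0) = 3.1582

For an MA(q) process X_t = eps_t + sum_i theta_i eps_{t-i} with
Var(eps_t) = sigma^2, the variance is
  gamma(0) = sigma^2 * (1 + sum_i theta_i^2).
  sum_i theta_i^2 = (-0.761)^2 = 0.579121.
  gamma(0) = 2 * (1 + 0.579121) = 2 * 1.579121 = 3.158242, which rounds to 3.1582.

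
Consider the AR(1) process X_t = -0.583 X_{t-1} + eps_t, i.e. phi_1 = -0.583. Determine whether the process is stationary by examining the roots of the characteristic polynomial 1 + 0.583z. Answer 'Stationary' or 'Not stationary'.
\text{Stationary}

The AR(p) characteristic polynomial is P(z) = 1 + 0.583z.
Stationarity requires all roots to lie outside the unit circle, i.e. |z| > 1 for every root.
This is linear in z: 1 + (0.583) z = 0  =>  z = -1/(0.583) = -1.715266,  |z| = 1.715266.
Moduli of all roots: 1.7153.
All moduli strictly greater than 1? Yes.
Verdict: Stationary.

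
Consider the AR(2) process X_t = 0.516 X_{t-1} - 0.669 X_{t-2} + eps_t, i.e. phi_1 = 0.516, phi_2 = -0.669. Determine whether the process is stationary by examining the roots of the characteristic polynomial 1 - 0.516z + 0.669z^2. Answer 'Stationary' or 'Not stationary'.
\text{Stationary}

The AR(p) characteristic polynomial is P(z) = 1 - 0.516z + 0.669z^2.
Stationarity requires all roots to lie outside the unit circle, i.e. |z| > 1 for every root.
Set 1 + (-0.516) z + (0.669) z^2 = 0, i.e. a z^2 + b z + c = 0 with a = 0.669, b = -0.516, c = 1.
Discriminant D = b^2 - 4ac = (-0.516)^2 - 4*(0.669)*1 = 0.266256 - (2.676) = -2.409744.
D < 0, so the roots are the complex-conjugate pair z = (-b +/- i sqrt(-D)) / (2a) = 0.3857 +/- 1.1602i.
For a conjugate pair |z|^2 = z * conj(z) = (product of roots) = c/a = 1/(0.669) = 1.494768, so |z| = sqrt(1.494768) = 1.2226 for both roots.
Moduli of all roots: 1.2226, 1.2226.
All moduli strictly greater than 1? Yes.
Verdict: Stationary.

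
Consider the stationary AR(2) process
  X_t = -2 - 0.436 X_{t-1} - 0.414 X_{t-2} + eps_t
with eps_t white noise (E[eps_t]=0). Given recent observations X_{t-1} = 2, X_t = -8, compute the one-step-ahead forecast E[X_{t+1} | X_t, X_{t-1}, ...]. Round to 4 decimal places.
E[X_{t+1} \mid \mathcal F_t] = 0.6600

For an AR(p) model X_t = c + sum_i phi_i X_{t-i} + eps_t, the
one-step-ahead conditional mean is
  E[X_{t+1} | X_t, ...] = c + sum_i phi_i X_{t+1-i}.
Substitute known values:
  E[X_{t+1} | ...] = -2 + (-0.436) * (-8) + (-0.414) * (2)
                   = 0.6600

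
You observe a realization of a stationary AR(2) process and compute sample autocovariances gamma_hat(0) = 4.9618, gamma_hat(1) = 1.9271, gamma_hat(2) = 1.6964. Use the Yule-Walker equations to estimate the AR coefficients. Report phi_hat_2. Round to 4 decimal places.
\hat\phi_{2} = 0.2250

The Yule-Walker equations for an AR(p) process read, in matrix form,
  Gamma_p phi = r_p,   with   (Gamma_p)_{ij} = gamma(|i - j|),
                       (r_p)_i = gamma(i),   i,j = 1..p.
Substitute the sample gammas (Toeplitz matrix and right-hand side of size 2):
  Gamma_p = [[4.9618, 1.9271], [1.9271, 4.9618]]
  r_p     = [1.9271, 1.6964]
Written out:
  4.9618 phi_1 + 1.9271 phi_2 = 1.9271
  1.9271 phi_1 + 4.9618 phi_2 = 1.6964
Solve by Cramer's rule:
  det = gamma(0)^2 - gamma(1)^2 = (4.9618)^2 - (1.9271)^2 = 24.61945924 - 3.71371441 = 20.90574483
  phi_hat_1 = [gamma(1) gamma(0) - gamma(1) gamma(2)] / det = [(1.9271)(4.9618) - (1.9271)(1.6964)] / 20.90574483 = 6.29275234 / 20.90574483 = 0.301
  phi_hat_2 = [gamma(0) gamma(2) - gamma(1)^2] / det = [(4.9618)(1.6964) - (1.9271)^2] / 20.90574483 = 4.70348311 / 20.90574483 = 0.225
So phi_hat = [0.3010, 0.2250].
Therefore phi_hat_2 = 0.2250.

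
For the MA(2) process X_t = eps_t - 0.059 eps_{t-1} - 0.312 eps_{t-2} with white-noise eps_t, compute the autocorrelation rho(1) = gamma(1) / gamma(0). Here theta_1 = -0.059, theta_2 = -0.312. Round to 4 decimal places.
\rho(1) = -0.0369

For an MA(q) process with theta_0 = 1, the autocovariance is
  gamma(k) = sigma^2 * sum_{i=0..q-k} theta_i * theta_{i+k},
and rho(k) = gamma(k) / gamma(0). Sigma^2 cancels.
  numerator   = (1)*(-0.059) + (-0.059)*(-0.312) = -0.040592.
  denominator = (1)^2 + (-0.059)^2 + (-0.312)^2 = 1.100825.
  rho(1) = -0.040592 / 1.100825 = -0.0369.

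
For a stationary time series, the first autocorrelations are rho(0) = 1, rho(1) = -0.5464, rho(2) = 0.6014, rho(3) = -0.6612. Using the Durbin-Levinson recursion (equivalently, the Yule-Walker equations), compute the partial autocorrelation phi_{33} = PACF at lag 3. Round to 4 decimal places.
\phi_{33} = -0.4180

The PACF at lag k is phi_{kk}, the last component of the solution
to the Yule-Walker system G_k phi = r_k where
  (G_k)_{ij} = rho(|i - j|), (r_k)_i = rho(i), i,j = 1..k.
Equivalently, Durbin-Levinson gives phi_{kk} iteratively:
  phi_{11} = rho(1)
  phi_{kk} = [rho(k) - sum_{j=1..k-1} phi_{k-1,j} rho(k-j)]
            / [1 - sum_{j=1..k-1} phi_{k-1,j} rho(j)],
  phi_{k,j} = phi_{k-1,j} - phi_{kk} phi_{k-1,k-j},  j = 1..k-1.
Step k = 1:
  phi_11 = rho(1) = -0.5464.
Step k = 2:
  phi_22 = [rho(2) - phi_11 rho(1)] / [1 - phi_11 rho(1)] = [0.6014 - (-0.5464)(-0.5464)] / [1 - (-0.5464)(-0.5464)]
         = 0.30284704 / 0.70144704 = 0.431746.
  Update: phi_21 = phi_11 - phi_22 phi_11 = -0.5464 - (0.431746)(-0.5464) = -0.310494.
Step k = 3:
  phi_33 = [rho(3) - phi_21 rho(2) - phi_22 rho(1)] / [1 - phi_21 rho(1) - phi_22 rho(2)]
    numerator   = -0.6612 - (-0.310494)(0.6014) - (0.431746)(-0.5464) = -0.23856288
    denominator = 1 - (-0.310494)(-0.5464) - (0.431746)(0.6014) = 0.570694
  phi_33 = -0.23856288 / 0.570694 = -0.418.
Therefore phi_{33} = -0.4180.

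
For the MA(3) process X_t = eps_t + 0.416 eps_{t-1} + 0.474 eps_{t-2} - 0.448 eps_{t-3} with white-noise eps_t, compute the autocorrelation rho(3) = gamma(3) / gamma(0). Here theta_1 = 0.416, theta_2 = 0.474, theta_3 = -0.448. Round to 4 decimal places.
\rho(3) = -0.2803

For an MA(q) process with theta_0 = 1, the autocovariance is
  gamma(k) = sigma^2 * sum_{i=0..q-k} theta_i * theta_{i+k},
and rho(k) = gamma(k) / gamma(0). Sigma^2 cancels.
  numerator   = (1)*(-0.448) = -0.448.
  denominator = (1)^2 + (0.416)^2 + (0.474)^2 + (-0.448)^2 = 1.598436.
  rho(3) = -0.448 / 1.598436 = -0.2803.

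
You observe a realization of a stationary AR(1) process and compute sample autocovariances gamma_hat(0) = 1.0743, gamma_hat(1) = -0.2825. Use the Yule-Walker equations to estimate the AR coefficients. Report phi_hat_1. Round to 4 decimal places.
\hat\phi_{1} = -0.2630

The Yule-Walker equations for an AR(p) process read, in matrix form,
  Gamma_p phi = r_p,   with   (Gamma_p)_{ij} = gamma(|i - j|),
                       (r_p)_i = gamma(i),   i,j = 1..p.
Substitute the sample gammas (Toeplitz matrix and right-hand side of size 1):
  Gamma_p = [[1.0743]]
  r_p     = [-0.2825]
With p = 1 this is the single equation gamma(0) phi_1 = gamma(1):
  phi_hat_1 = gamma(1) / gamma(0) = -0.2825 / 1.0743 = -0.2630.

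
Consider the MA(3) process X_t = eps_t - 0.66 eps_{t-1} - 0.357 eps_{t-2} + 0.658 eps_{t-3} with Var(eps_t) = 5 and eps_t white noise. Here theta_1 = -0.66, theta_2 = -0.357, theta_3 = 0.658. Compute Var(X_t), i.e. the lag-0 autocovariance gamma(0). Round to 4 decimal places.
\gamma(0) = 9.9801

For an MA(q) process X_t = eps_t + sum_i theta_i eps_{t-i} with
Var(eps_t) = sigma^2, the variance is
  gamma(0) = sigma^2 * (1 + sum_i theta_i^2).
  sum_i theta_i^2 = (-0.66)^2 + (-0.357)^2 + (0.658)^2 = 0.4356 + 0.127449 + 0.432964 = 0.996013.
  gamma(0) = 5 * (1 + 0.996013) = 5 * 1.996013 = 9.980065, which rounds to 9.9801.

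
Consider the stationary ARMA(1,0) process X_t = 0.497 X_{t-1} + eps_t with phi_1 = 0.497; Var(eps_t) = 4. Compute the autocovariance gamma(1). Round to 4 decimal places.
\gamma(1) = 2.6401

Multiply the model equation by X_{t-k} and take expectations. With theta_0 = psi_0 = 1 and psi_j the MA(infinity) weights, this gives
  gamma(k) - sum_i phi_i gamma(k-i) = c_k,
  c_k = sigma^2 * sum_{j=k..q} theta_j psi_{j-k}   (c_k = 0 for k > q),
using gamma(-m) = gamma(m).
Pure AR (q = 0): c_0 = sigma^2 = 4, c_k = 0 for k >= 1.
Equations for k = 0 and k = 1 (AR order 1):
  gamma(0) = phi_1 gamma(1) + c_0
  gamma(1) = phi_1 gamma(0) + c_1
Substituting the second into the first: gamma(0) (1 - phi_1^2) = c_0 + phi_1 c_1, so
  gamma(0) = c_0 / (1 - phi_1^2) = 4 / (1 - (0.497)^2) = 4 / 0.752991 = 5.312148.
  gamma(1) = phi_1 gamma(0) = (0.497)(5.312148) = 2.640138.
Therefore gamma(1) = 2.6401 (to 4 decimal places).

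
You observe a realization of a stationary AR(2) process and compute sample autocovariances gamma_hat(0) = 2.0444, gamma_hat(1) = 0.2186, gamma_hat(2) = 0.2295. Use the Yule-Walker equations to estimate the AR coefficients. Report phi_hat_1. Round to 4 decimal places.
\hat\phi_{1} = 0.0960

The Yule-Walker equations for an AR(p) process read, in matrix form,
  Gamma_p phi = r_p,   with   (Gamma_p)_{ij} = gamma(|i - j|),
                       (r_p)_i = gamma(i),   i,j = 1..p.
Substitute the sample gammas (Toeplitz matrix and right-hand side of size 2):
  Gamma_p = [[2.0444, 0.2186], [0.2186, 2.0444]]
  r_p     = [0.2186, 0.2295]
Written out:
  2.0444 phi_1 + 0.2186 phi_2 = 0.2186
  0.2186 phi_1 + 2.0444 phi_2 = 0.2295
Solve by Cramer's rule:
  det = gamma(0)^2 - gamma(1)^2 = (2.0444)^2 - (0.2186)^2 = 4.17957136 - 0.04778596 = 4.1317854
  phi_hat_1 = [gamma(1) gamma(0) - gamma(1) gamma(2)] / det = [(0.2186)(2.0444) - (0.2186)(0.2295)] / 4.1317854 = 0.39673714 / 4.1317854 = 0.096
  phi_hat_2 = [gamma(0) gamma(2) - gamma(1)^2] / det = [(2.0444)(0.2295) - (0.2186)^2] / 4.1317854 = 0.42140384 / 4.1317854 = 0.102
So phi_hat = [0.0960, 0.1020].
Therefore phi_hat_1 = 0.0960.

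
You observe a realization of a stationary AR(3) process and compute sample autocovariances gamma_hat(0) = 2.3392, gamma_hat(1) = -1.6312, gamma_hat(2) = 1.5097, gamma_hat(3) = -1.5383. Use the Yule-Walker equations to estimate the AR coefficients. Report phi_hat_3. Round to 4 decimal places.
\hat\phi_{3} = -0.2820

The Yule-Walker equations for an AR(p) process read, in matrix form,
  Gamma_p phi = r_p,   with   (Gamma_p)_{ij} = gamma(|i - j|),
                       (r_p)_i = gamma(i),   i,j = 1..p.
Substitute the sample gammas (Toeplitz matrix and right-hand side of size 3):
  Gamma_p = [[2.3392, -1.6312, 1.5097], [-1.6312, 2.3392, -1.6312], [1.5097, -1.6312, 2.3392]]
  r_p     = [-1.6312, 1.5097, -1.5383]
Written out (R1..R3):
  (R1) 2.3392 phi_1 - 1.6312 phi_2 + 1.5097 phi_3 = -1.6312
  (R2) -1.6312 phi_1 + 2.3392 phi_2 - 1.6312 phi_3 = 1.5097
  (R3) 1.5097 phi_1 - 1.6312 phi_2 + 2.3392 phi_3 = -1.5383
Gaussian elimination:
  R2 <- R2 - (-1.6312/2.3392) R1 = R2 - (-0.697332) R1:  1.201711 phi_2 - 0.578437 phi_3 = 0.372211
  R3 <- R3 - (1.5097/2.3392) R1 = R3 - (0.645392) R1:  -0.578437 phi_2 + 1.364852 phi_3 = -0.485537
  R3 <- R3 - (-0.578437/1.201711) R2 = R3 - (-0.481345) R2:  1.086425 phi_3 = -0.306375
Back-substitution:
  phi_hat_3 = -0.306375 / 1.086425 = -0.282003
  phi_hat_2 = (0.372211 - (-0.578437)(-0.282003)) / 1.201711 = 0.173994
  phi_hat_1 = (-1.6312 - (-1.6312)(0.173994) - (1.5097)(-0.282003)) / 2.3392 = -0.393998
So phi_hat = [-0.3940, 0.1740, -0.2820].
Therefore phi_hat_3 = -0.2820.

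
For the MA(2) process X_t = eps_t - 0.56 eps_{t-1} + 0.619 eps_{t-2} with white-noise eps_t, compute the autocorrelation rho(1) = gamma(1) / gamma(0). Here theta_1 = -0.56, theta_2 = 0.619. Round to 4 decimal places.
\rho(1) = -0.5343

For an MA(q) process with theta_0 = 1, the autocovariance is
  gamma(k) = sigma^2 * sum_{i=0..q-k} theta_i * theta_{i+k},
and rho(k) = gamma(k) / gamma(0). Sigma^2 cancels.
  numerator   = (1)*(-0.56) + (-0.56)*(0.619) = -0.90664.
  denominator = (1)^2 + (-0.56)^2 + (0.619)^2 = 1.696761.
  rho(1) = -0.90664 / 1.696761 = -0.5343.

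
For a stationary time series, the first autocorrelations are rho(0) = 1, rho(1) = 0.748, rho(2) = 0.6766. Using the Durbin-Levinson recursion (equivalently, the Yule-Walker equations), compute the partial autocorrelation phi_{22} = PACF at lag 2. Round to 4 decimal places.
\phi_{22} = 0.2658

The PACF at lag k is phi_{kk}, the last component of the solution
to the Yule-Walker system G_k phi = r_k where
  (G_k)_{ij} = rho(|i - j|), (r_k)_i = rho(i), i,j = 1..k.
Equivalently, Durbin-Levinson gives phi_{kk} iteratively:
  phi_{11} = rho(1)
  phi_{kk} = [rho(k) - sum_{j=1..k-1} phi_{k-1,j} rho(k-j)]
            / [1 - sum_{j=1..k-1} phi_{k-1,j} rho(j)],
  phi_{k,j} = phi_{k-1,j} - phi_{kk} phi_{k-1,k-j},  j = 1..k-1.
Step k = 1:
  phi_11 = rho(1) = 0.748.
Step k = 2:
  phi_22 = [rho(2) - phi_11 rho(1)] / [1 - phi_11 rho(1)] = [0.6766 - (0.748)(0.748)] / [1 - (0.748)(0.748)]
         = 0.117096 / 0.440496 = 0.2658.
Therefore phi_{22} = 0.2658.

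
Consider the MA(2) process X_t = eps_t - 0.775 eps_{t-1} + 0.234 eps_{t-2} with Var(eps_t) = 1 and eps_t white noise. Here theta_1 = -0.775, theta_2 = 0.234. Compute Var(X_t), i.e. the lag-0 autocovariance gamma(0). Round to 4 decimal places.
\gamma(0) = 1.6554

For an MA(q) process X_t = eps_t + sum_i theta_i eps_{t-i} with
Var(eps_t) = sigma^2, the variance is
  gamma(0) = sigma^2 * (1 + sum_i theta_i^2).
  sum_i theta_i^2 = (-0.775)^2 + (0.234)^2 = 0.600625 + 0.054756 = 0.655381.
  gamma(0) = 1 * (1 + 0.655381) = 1 * 1.655381 = 1.655381, which rounds to 1.6554.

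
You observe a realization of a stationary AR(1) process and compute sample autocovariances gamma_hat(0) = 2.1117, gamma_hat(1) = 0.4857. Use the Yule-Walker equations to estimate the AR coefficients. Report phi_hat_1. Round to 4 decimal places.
\hat\phi_{1} = 0.2300

The Yule-Walker equations for an AR(p) process read, in matrix form,
  Gamma_p phi = r_p,   with   (Gamma_p)_{ij} = gamma(|i - j|),
                       (r_p)_i = gamma(i),   i,j = 1..p.
Substitute the sample gammas (Toeplitz matrix and right-hand side of size 1):
  Gamma_p = [[2.1117]]
  r_p     = [0.4857]
With p = 1 this is the single equation gamma(0) phi_1 = gamma(1):
  phi_hat_1 = gamma(1) / gamma(0) = 0.4857 / 2.1117 = 0.2300.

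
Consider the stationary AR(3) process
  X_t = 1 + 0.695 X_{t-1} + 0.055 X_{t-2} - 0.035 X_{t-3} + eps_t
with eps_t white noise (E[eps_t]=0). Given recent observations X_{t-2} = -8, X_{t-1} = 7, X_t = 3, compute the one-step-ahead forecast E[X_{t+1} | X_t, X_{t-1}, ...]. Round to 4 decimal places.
E[X_{t+1} \mid \mathcal F_t] = 3.7500

For an AR(p) model X_t = c + sum_i phi_i X_{t-i} + eps_t, the
one-step-ahead conditional mean is
  E[X_{t+1} | X_t, ...] = c + sum_i phi_i X_{t+1-i}.
Substitute known values:
  E[X_{t+1} | ...] = 1 + (0.695) * (3) + (0.055) * (7) + (-0.035) * (-8)
                   = 3.7500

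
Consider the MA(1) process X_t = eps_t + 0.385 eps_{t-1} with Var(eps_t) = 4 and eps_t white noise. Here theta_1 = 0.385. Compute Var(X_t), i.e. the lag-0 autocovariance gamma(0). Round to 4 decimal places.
\gamma(0) = 4.5929

For an MA(q) process X_t = eps_t + sum_i theta_i eps_{t-i} with
Var(eps_t) = sigma^2, the variance is
  gamma(0) = sigma^2 * (1 + sum_i theta_i^2).
  sum_i theta_i^2 = (0.385)^2 = 0.148225.
  gamma(0) = 4 * (1 + 0.148225) = 4 * 1.148225 = 4.5929.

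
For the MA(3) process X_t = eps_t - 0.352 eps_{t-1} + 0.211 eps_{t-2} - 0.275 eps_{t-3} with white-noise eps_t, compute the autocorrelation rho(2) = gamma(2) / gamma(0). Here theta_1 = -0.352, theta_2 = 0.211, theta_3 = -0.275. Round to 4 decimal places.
\rho(2) = 0.2474

For an MA(q) process with theta_0 = 1, the autocovariance is
  gamma(k) = sigma^2 * sum_{i=0..q-k} theta_i * theta_{i+k},
and rho(k) = gamma(k) / gamma(0). Sigma^2 cancels.
  numerator   = (1)*(0.211) + (-0.352)*(-0.275) = 0.3078.
  denominator = (1)^2 + (-0.352)^2 + (0.211)^2 + (-0.275)^2 = 1.24405.
  rho(2) = 0.3078 / 1.24405 = 0.2474.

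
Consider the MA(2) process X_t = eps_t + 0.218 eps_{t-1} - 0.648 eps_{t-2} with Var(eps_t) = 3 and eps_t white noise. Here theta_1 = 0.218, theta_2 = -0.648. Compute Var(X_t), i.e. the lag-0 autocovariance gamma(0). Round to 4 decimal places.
\gamma(0) = 4.4023

For an MA(q) process X_t = eps_t + sum_i theta_i eps_{t-i} with
Var(eps_t) = sigma^2, the variance is
  gamma(0) = sigma^2 * (1 + sum_i theta_i^2).
  sum_i theta_i^2 = (0.218)^2 + (-0.648)^2 = 0.047524 + 0.419904 = 0.467428.
  gamma(0) = 3 * (1 + 0.467428) = 3 * 1.467428 = 4.402284, which rounds to 4.4023.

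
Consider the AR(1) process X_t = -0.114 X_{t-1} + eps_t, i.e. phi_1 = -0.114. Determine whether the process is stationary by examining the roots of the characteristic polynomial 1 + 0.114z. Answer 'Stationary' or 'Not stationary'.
\text{Stationary}

The AR(p) characteristic polynomial is P(z) = 1 + 0.114z.
Stationarity requires all roots to lie outside the unit circle, i.e. |z| > 1 for every root.
This is linear in z: 1 + (0.114) z = 0  =>  z = -1/(0.114) = -8.77193,  |z| = 8.77193.
Moduli of all roots: 8.7719.
All moduli strictly greater than 1? Yes.
Verdict: Stationary.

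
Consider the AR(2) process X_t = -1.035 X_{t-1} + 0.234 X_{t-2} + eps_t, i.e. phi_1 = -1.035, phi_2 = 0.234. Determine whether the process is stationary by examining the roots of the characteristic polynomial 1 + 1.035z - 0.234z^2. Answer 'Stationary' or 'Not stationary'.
\text{Not stationary}

The AR(p) characteristic polynomial is P(z) = 1 + 1.035z - 0.234z^2.
Stationarity requires all roots to lie outside the unit circle, i.e. |z| > 1 for every root.
Set 1 + (1.035) z + (-0.234) z^2 = 0, i.e. a z^2 + b z + c = 0 with a = -0.234, b = 1.035, c = 1.
Discriminant D = b^2 - 4ac = (1.035)^2 - 4*(-0.234)*1 = 1.071225 - (-0.936) = 2.007225.
D >= 0, so the roots are real: z = (-b +/- sqrt(D)) / (2a) = (-1.035 +/- 1.416766) / (-0.468).
  z_1 = (-1.035 + 1.416766) / (-0.468) = -0.8157,   |z_1| = 0.8157.
  z_2 = (-1.035 - 1.416766) / (-0.468) = 5.2388,   |z_2| = 5.2388.
Moduli of all roots: 0.8157, 5.2388.
All moduli strictly greater than 1? No.
Verdict: Not stationary.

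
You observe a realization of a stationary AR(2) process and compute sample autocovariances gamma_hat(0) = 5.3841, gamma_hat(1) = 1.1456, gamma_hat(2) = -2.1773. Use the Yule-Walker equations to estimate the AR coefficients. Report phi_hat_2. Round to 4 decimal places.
\hat\phi_{2} = -0.4710

The Yule-Walker equations for an AR(p) process read, in matrix form,
  Gamma_p phi = r_p,   with   (Gamma_p)_{ij} = gamma(|i - j|),
                       (r_p)_i = gamma(i),   i,j = 1..p.
Substitute the sample gammas (Toeplitz matrix and right-hand side of size 2):
  Gamma_p = [[5.3841, 1.1456], [1.1456, 5.3841]]
  r_p     = [1.1456, -2.1773]
Written out:
  5.3841 phi_1 + 1.1456 phi_2 = 1.1456
  1.1456 phi_1 + 5.3841 phi_2 = -2.1773
Solve by Cramer's rule:
  det = gamma(0)^2 - gamma(1)^2 = (5.3841)^2 - (1.1456)^2 = 28.98853281 - 1.31239936 = 27.67613345
  phi_hat_1 = [gamma(1) gamma(0) - gamma(1) gamma(2)] / det = [(1.1456)(5.3841) - (1.1456)(-2.1773)] / 27.67613345 = 8.66233984 / 27.67613345 = 0.313
  phi_hat_2 = [gamma(0) gamma(2) - gamma(1)^2] / det = [(5.3841)(-2.1773) - (1.1456)^2] / 27.67613345 = -13.03520029 / 27.67613345 = -0.471
So phi_hat = [0.3130, -0.4710].
Therefore phi_hat_2 = -0.4710.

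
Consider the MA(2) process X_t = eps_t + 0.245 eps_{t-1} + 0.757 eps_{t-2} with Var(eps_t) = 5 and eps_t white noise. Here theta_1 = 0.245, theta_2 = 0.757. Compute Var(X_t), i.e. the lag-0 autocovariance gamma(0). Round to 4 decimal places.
\gamma(0) = 8.1654

For an MA(q) process X_t = eps_t + sum_i theta_i eps_{t-i} with
Var(eps_t) = sigma^2, the variance is
  gamma(0) = sigma^2 * (1 + sum_i theta_i^2).
  sum_i theta_i^2 = (0.245)^2 + (0.757)^2 = 0.060025 + 0.573049 = 0.633074.
  gamma(0) = 5 * (1 + 0.633074) = 5 * 1.633074 = 8.16537, which rounds to 8.1654.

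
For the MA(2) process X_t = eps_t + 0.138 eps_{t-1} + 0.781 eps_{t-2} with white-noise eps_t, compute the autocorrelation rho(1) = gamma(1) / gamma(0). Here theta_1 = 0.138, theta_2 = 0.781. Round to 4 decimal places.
\rho(1) = 0.1509

For an MA(q) process with theta_0 = 1, the autocovariance is
  gamma(k) = sigma^2 * sum_{i=0..q-k} theta_i * theta_{i+k},
and rho(k) = gamma(k) / gamma(0). Sigma^2 cancels.
  numerator   = (1)*(0.138) + (0.138)*(0.781) = 0.245778.
  denominator = (1)^2 + (0.138)^2 + (0.781)^2 = 1.629005.
  rho(1) = 0.245778 / 1.629005 = 0.1509.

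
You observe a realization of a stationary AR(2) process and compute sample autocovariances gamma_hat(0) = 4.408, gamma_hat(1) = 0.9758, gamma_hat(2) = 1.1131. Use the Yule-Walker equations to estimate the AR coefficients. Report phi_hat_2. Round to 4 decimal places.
\hat\phi_{2} = 0.2140

The Yule-Walker equations for an AR(p) process read, in matrix form,
  Gamma_p phi = r_p,   with   (Gamma_p)_{ij} = gamma(|i - j|),
                       (r_p)_i = gamma(i),   i,j = 1..p.
Substitute the sample gammas (Toeplitz matrix and right-hand side of size 2):
  Gamma_p = [[4.408, 0.9758], [0.9758, 4.408]]
  r_p     = [0.9758, 1.1131]
Written out:
  4.408 phi_1 + 0.9758 phi_2 = 0.9758
  0.9758 phi_1 + 4.408 phi_2 = 1.1131
Solve by Cramer's rule:
  det = gamma(0)^2 - gamma(1)^2 = (4.408)^2 - (0.9758)^2 = 19.430464 - 0.95218564 = 18.47827836
  phi_hat_1 = [gamma(1) gamma(0) - gamma(1) gamma(2)] / det = [(0.9758)(4.408) - (0.9758)(1.1131)] / 18.47827836 = 3.21516342 / 18.47827836 = 0.174
  phi_hat_2 = [gamma(0) gamma(2) - gamma(1)^2] / det = [(4.408)(1.1131) - (0.9758)^2] / 18.47827836 = 3.95435916 / 18.47827836 = 0.214
So phi_hat = [0.1740, 0.2140].
Therefore phi_hat_2 = 0.2140.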